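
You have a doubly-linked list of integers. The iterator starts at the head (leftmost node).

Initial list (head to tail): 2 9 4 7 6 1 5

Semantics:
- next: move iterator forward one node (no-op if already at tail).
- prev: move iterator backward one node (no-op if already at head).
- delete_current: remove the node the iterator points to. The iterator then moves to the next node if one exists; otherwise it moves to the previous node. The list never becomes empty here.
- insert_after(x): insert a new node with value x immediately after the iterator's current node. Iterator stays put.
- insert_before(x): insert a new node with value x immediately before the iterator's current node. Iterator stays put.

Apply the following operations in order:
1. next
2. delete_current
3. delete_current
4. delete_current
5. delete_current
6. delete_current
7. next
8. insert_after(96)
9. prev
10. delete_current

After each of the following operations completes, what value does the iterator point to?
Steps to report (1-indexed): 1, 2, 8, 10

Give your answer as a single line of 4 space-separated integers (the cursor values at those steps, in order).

After 1 (next): list=[2, 9, 4, 7, 6, 1, 5] cursor@9
After 2 (delete_current): list=[2, 4, 7, 6, 1, 5] cursor@4
After 3 (delete_current): list=[2, 7, 6, 1, 5] cursor@7
After 4 (delete_current): list=[2, 6, 1, 5] cursor@6
After 5 (delete_current): list=[2, 1, 5] cursor@1
After 6 (delete_current): list=[2, 5] cursor@5
After 7 (next): list=[2, 5] cursor@5
After 8 (insert_after(96)): list=[2, 5, 96] cursor@5
After 9 (prev): list=[2, 5, 96] cursor@2
After 10 (delete_current): list=[5, 96] cursor@5

Answer: 9 4 5 5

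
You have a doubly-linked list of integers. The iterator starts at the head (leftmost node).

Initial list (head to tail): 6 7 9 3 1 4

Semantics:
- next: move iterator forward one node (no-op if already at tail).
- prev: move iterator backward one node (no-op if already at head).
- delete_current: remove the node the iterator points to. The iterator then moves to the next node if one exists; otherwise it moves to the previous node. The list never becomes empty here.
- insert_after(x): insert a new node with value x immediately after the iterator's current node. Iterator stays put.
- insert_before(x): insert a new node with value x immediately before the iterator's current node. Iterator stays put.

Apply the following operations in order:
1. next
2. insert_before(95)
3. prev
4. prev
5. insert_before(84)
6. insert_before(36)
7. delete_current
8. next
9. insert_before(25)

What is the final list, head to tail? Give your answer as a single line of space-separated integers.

Answer: 84 36 95 25 7 9 3 1 4

Derivation:
After 1 (next): list=[6, 7, 9, 3, 1, 4] cursor@7
After 2 (insert_before(95)): list=[6, 95, 7, 9, 3, 1, 4] cursor@7
After 3 (prev): list=[6, 95, 7, 9, 3, 1, 4] cursor@95
After 4 (prev): list=[6, 95, 7, 9, 3, 1, 4] cursor@6
After 5 (insert_before(84)): list=[84, 6, 95, 7, 9, 3, 1, 4] cursor@6
After 6 (insert_before(36)): list=[84, 36, 6, 95, 7, 9, 3, 1, 4] cursor@6
After 7 (delete_current): list=[84, 36, 95, 7, 9, 3, 1, 4] cursor@95
After 8 (next): list=[84, 36, 95, 7, 9, 3, 1, 4] cursor@7
After 9 (insert_before(25)): list=[84, 36, 95, 25, 7, 9, 3, 1, 4] cursor@7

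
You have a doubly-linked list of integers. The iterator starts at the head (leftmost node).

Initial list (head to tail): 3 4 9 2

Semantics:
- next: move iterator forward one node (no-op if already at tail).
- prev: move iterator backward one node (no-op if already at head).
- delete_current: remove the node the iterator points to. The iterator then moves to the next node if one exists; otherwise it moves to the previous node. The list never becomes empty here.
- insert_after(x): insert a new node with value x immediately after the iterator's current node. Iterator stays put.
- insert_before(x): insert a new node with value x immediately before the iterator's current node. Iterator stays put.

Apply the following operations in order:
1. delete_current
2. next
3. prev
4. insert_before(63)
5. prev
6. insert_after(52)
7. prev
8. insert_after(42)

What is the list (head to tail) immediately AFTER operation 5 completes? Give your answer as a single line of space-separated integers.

Answer: 63 4 9 2

Derivation:
After 1 (delete_current): list=[4, 9, 2] cursor@4
After 2 (next): list=[4, 9, 2] cursor@9
After 3 (prev): list=[4, 9, 2] cursor@4
After 4 (insert_before(63)): list=[63, 4, 9, 2] cursor@4
After 5 (prev): list=[63, 4, 9, 2] cursor@63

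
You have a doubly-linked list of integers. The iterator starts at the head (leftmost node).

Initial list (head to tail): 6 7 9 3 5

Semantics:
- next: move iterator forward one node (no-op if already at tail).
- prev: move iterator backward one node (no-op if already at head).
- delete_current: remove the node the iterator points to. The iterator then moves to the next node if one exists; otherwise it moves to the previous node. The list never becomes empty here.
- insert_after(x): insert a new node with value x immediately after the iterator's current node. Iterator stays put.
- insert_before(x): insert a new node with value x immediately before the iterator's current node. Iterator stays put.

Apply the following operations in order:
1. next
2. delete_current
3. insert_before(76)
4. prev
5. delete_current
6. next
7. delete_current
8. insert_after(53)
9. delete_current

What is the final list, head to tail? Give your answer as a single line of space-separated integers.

After 1 (next): list=[6, 7, 9, 3, 5] cursor@7
After 2 (delete_current): list=[6, 9, 3, 5] cursor@9
After 3 (insert_before(76)): list=[6, 76, 9, 3, 5] cursor@9
After 4 (prev): list=[6, 76, 9, 3, 5] cursor@76
After 5 (delete_current): list=[6, 9, 3, 5] cursor@9
After 6 (next): list=[6, 9, 3, 5] cursor@3
After 7 (delete_current): list=[6, 9, 5] cursor@5
After 8 (insert_after(53)): list=[6, 9, 5, 53] cursor@5
After 9 (delete_current): list=[6, 9, 53] cursor@53

Answer: 6 9 53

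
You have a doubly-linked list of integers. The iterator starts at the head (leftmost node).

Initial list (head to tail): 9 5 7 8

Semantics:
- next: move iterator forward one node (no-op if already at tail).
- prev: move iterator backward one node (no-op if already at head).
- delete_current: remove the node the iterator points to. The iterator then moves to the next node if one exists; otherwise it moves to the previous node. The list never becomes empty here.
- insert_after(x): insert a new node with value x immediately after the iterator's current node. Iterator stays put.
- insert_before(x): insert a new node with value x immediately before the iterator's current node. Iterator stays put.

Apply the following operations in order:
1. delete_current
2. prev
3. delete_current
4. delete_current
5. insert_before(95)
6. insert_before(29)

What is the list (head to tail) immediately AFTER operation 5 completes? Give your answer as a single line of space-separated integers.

After 1 (delete_current): list=[5, 7, 8] cursor@5
After 2 (prev): list=[5, 7, 8] cursor@5
After 3 (delete_current): list=[7, 8] cursor@7
After 4 (delete_current): list=[8] cursor@8
After 5 (insert_before(95)): list=[95, 8] cursor@8

Answer: 95 8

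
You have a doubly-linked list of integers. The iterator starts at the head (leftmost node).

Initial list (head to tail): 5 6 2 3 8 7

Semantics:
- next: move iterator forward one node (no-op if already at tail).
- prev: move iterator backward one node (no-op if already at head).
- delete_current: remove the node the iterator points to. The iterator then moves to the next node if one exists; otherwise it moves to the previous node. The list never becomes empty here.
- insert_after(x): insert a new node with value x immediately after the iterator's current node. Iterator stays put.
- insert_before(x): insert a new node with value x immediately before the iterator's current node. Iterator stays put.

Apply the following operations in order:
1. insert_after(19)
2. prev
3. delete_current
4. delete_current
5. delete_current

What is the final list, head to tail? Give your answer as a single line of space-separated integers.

Answer: 2 3 8 7

Derivation:
After 1 (insert_after(19)): list=[5, 19, 6, 2, 3, 8, 7] cursor@5
After 2 (prev): list=[5, 19, 6, 2, 3, 8, 7] cursor@5
After 3 (delete_current): list=[19, 6, 2, 3, 8, 7] cursor@19
After 4 (delete_current): list=[6, 2, 3, 8, 7] cursor@6
After 5 (delete_current): list=[2, 3, 8, 7] cursor@2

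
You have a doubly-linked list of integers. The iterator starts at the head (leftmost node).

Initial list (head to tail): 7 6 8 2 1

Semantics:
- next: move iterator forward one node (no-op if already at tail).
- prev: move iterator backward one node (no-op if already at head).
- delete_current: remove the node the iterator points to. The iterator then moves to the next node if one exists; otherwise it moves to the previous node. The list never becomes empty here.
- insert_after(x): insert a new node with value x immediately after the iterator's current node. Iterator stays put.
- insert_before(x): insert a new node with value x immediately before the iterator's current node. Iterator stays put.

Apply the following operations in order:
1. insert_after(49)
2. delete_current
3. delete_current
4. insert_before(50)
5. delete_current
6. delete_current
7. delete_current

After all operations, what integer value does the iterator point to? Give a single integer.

After 1 (insert_after(49)): list=[7, 49, 6, 8, 2, 1] cursor@7
After 2 (delete_current): list=[49, 6, 8, 2, 1] cursor@49
After 3 (delete_current): list=[6, 8, 2, 1] cursor@6
After 4 (insert_before(50)): list=[50, 6, 8, 2, 1] cursor@6
After 5 (delete_current): list=[50, 8, 2, 1] cursor@8
After 6 (delete_current): list=[50, 2, 1] cursor@2
After 7 (delete_current): list=[50, 1] cursor@1

Answer: 1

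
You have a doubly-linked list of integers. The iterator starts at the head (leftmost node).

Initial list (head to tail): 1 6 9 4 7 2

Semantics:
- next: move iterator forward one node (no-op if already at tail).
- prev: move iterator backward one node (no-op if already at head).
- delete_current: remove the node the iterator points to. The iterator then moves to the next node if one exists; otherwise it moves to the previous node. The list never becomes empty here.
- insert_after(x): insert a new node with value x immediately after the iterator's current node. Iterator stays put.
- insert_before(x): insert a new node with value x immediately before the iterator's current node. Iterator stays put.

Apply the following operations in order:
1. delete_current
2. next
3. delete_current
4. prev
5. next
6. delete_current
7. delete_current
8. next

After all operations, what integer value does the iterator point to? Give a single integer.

Answer: 2

Derivation:
After 1 (delete_current): list=[6, 9, 4, 7, 2] cursor@6
After 2 (next): list=[6, 9, 4, 7, 2] cursor@9
After 3 (delete_current): list=[6, 4, 7, 2] cursor@4
After 4 (prev): list=[6, 4, 7, 2] cursor@6
After 5 (next): list=[6, 4, 7, 2] cursor@4
After 6 (delete_current): list=[6, 7, 2] cursor@7
After 7 (delete_current): list=[6, 2] cursor@2
After 8 (next): list=[6, 2] cursor@2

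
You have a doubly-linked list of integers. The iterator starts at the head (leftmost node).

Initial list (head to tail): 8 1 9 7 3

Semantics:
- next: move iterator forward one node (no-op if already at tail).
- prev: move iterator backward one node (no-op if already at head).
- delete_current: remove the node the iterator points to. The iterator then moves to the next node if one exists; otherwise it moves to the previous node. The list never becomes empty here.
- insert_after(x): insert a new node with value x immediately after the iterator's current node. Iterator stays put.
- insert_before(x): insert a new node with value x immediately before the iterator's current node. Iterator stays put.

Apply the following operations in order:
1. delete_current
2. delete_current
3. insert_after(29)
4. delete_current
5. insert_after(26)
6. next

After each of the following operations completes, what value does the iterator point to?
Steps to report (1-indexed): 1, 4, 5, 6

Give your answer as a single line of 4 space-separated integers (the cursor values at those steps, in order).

Answer: 1 29 29 26

Derivation:
After 1 (delete_current): list=[1, 9, 7, 3] cursor@1
After 2 (delete_current): list=[9, 7, 3] cursor@9
After 3 (insert_after(29)): list=[9, 29, 7, 3] cursor@9
After 4 (delete_current): list=[29, 7, 3] cursor@29
After 5 (insert_after(26)): list=[29, 26, 7, 3] cursor@29
After 6 (next): list=[29, 26, 7, 3] cursor@26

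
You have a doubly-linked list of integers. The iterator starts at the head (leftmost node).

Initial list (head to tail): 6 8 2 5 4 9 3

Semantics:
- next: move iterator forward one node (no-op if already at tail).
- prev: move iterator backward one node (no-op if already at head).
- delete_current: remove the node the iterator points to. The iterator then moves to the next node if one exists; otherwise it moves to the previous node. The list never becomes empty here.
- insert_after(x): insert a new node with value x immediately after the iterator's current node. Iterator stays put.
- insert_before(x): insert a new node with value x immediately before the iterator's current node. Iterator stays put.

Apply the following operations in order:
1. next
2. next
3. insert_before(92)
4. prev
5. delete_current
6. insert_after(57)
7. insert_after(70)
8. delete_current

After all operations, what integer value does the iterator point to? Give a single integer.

Answer: 70

Derivation:
After 1 (next): list=[6, 8, 2, 5, 4, 9, 3] cursor@8
After 2 (next): list=[6, 8, 2, 5, 4, 9, 3] cursor@2
After 3 (insert_before(92)): list=[6, 8, 92, 2, 5, 4, 9, 3] cursor@2
After 4 (prev): list=[6, 8, 92, 2, 5, 4, 9, 3] cursor@92
After 5 (delete_current): list=[6, 8, 2, 5, 4, 9, 3] cursor@2
After 6 (insert_after(57)): list=[6, 8, 2, 57, 5, 4, 9, 3] cursor@2
After 7 (insert_after(70)): list=[6, 8, 2, 70, 57, 5, 4, 9, 3] cursor@2
After 8 (delete_current): list=[6, 8, 70, 57, 5, 4, 9, 3] cursor@70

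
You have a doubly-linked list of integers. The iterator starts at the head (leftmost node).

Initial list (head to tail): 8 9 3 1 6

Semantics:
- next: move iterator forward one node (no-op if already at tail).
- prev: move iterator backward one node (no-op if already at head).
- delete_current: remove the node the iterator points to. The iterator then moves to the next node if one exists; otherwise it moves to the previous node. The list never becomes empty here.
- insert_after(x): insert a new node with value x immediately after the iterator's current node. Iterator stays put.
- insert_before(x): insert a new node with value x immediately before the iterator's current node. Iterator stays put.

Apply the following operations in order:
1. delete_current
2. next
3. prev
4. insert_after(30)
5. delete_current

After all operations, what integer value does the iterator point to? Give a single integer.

After 1 (delete_current): list=[9, 3, 1, 6] cursor@9
After 2 (next): list=[9, 3, 1, 6] cursor@3
After 3 (prev): list=[9, 3, 1, 6] cursor@9
After 4 (insert_after(30)): list=[9, 30, 3, 1, 6] cursor@9
After 5 (delete_current): list=[30, 3, 1, 6] cursor@30

Answer: 30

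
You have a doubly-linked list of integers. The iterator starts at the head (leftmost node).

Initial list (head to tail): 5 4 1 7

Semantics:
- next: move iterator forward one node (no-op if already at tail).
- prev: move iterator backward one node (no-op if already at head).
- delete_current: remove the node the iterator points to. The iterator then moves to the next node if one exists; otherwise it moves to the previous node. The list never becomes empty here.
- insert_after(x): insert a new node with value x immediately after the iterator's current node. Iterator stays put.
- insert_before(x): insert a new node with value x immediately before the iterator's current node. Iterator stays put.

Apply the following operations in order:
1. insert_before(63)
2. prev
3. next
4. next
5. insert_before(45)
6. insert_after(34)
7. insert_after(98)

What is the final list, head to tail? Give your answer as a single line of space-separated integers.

After 1 (insert_before(63)): list=[63, 5, 4, 1, 7] cursor@5
After 2 (prev): list=[63, 5, 4, 1, 7] cursor@63
After 3 (next): list=[63, 5, 4, 1, 7] cursor@5
After 4 (next): list=[63, 5, 4, 1, 7] cursor@4
After 5 (insert_before(45)): list=[63, 5, 45, 4, 1, 7] cursor@4
After 6 (insert_after(34)): list=[63, 5, 45, 4, 34, 1, 7] cursor@4
After 7 (insert_after(98)): list=[63, 5, 45, 4, 98, 34, 1, 7] cursor@4

Answer: 63 5 45 4 98 34 1 7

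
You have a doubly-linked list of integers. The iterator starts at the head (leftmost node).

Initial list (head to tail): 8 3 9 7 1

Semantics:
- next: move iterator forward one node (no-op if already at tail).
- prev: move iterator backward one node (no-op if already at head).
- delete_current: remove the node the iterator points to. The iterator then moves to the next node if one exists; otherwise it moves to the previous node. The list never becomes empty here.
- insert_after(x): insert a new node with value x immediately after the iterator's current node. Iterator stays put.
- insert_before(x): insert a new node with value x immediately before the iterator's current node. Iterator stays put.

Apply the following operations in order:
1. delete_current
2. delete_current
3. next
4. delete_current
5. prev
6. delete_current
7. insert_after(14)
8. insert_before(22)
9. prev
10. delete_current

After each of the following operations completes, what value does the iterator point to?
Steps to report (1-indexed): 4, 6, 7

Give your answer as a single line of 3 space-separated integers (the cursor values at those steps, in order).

After 1 (delete_current): list=[3, 9, 7, 1] cursor@3
After 2 (delete_current): list=[9, 7, 1] cursor@9
After 3 (next): list=[9, 7, 1] cursor@7
After 4 (delete_current): list=[9, 1] cursor@1
After 5 (prev): list=[9, 1] cursor@9
After 6 (delete_current): list=[1] cursor@1
After 7 (insert_after(14)): list=[1, 14] cursor@1
After 8 (insert_before(22)): list=[22, 1, 14] cursor@1
After 9 (prev): list=[22, 1, 14] cursor@22
After 10 (delete_current): list=[1, 14] cursor@1

Answer: 1 1 1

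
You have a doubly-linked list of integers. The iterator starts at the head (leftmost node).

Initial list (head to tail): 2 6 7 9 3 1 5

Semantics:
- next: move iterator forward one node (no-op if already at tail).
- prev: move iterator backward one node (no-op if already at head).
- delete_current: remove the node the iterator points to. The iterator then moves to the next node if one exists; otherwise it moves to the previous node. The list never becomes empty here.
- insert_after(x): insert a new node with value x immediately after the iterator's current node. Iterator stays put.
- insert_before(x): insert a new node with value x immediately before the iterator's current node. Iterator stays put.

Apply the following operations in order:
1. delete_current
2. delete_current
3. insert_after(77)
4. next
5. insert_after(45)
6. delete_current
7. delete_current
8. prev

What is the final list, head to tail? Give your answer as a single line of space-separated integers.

After 1 (delete_current): list=[6, 7, 9, 3, 1, 5] cursor@6
After 2 (delete_current): list=[7, 9, 3, 1, 5] cursor@7
After 3 (insert_after(77)): list=[7, 77, 9, 3, 1, 5] cursor@7
After 4 (next): list=[7, 77, 9, 3, 1, 5] cursor@77
After 5 (insert_after(45)): list=[7, 77, 45, 9, 3, 1, 5] cursor@77
After 6 (delete_current): list=[7, 45, 9, 3, 1, 5] cursor@45
After 7 (delete_current): list=[7, 9, 3, 1, 5] cursor@9
After 8 (prev): list=[7, 9, 3, 1, 5] cursor@7

Answer: 7 9 3 1 5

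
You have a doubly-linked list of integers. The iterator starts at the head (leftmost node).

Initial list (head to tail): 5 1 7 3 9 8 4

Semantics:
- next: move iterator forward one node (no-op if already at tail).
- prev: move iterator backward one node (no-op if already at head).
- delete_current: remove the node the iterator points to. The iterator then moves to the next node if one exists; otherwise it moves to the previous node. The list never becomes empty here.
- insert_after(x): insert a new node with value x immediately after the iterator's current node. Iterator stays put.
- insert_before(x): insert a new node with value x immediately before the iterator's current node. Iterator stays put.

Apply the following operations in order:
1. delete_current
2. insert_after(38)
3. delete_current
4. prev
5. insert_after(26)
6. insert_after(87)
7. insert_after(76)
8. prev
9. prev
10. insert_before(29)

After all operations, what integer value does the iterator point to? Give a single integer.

After 1 (delete_current): list=[1, 7, 3, 9, 8, 4] cursor@1
After 2 (insert_after(38)): list=[1, 38, 7, 3, 9, 8, 4] cursor@1
After 3 (delete_current): list=[38, 7, 3, 9, 8, 4] cursor@38
After 4 (prev): list=[38, 7, 3, 9, 8, 4] cursor@38
After 5 (insert_after(26)): list=[38, 26, 7, 3, 9, 8, 4] cursor@38
After 6 (insert_after(87)): list=[38, 87, 26, 7, 3, 9, 8, 4] cursor@38
After 7 (insert_after(76)): list=[38, 76, 87, 26, 7, 3, 9, 8, 4] cursor@38
After 8 (prev): list=[38, 76, 87, 26, 7, 3, 9, 8, 4] cursor@38
After 9 (prev): list=[38, 76, 87, 26, 7, 3, 9, 8, 4] cursor@38
After 10 (insert_before(29)): list=[29, 38, 76, 87, 26, 7, 3, 9, 8, 4] cursor@38

Answer: 38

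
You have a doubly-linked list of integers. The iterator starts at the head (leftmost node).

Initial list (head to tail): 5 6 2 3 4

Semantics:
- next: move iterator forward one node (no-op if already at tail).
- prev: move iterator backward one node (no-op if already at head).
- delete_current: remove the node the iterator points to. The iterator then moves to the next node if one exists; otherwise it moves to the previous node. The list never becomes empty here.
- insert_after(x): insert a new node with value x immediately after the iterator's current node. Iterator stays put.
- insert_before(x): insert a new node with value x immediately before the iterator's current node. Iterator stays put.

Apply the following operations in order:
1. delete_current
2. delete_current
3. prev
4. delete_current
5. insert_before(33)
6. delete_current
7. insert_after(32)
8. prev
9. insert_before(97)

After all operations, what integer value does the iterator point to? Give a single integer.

Answer: 33

Derivation:
After 1 (delete_current): list=[6, 2, 3, 4] cursor@6
After 2 (delete_current): list=[2, 3, 4] cursor@2
After 3 (prev): list=[2, 3, 4] cursor@2
After 4 (delete_current): list=[3, 4] cursor@3
After 5 (insert_before(33)): list=[33, 3, 4] cursor@3
After 6 (delete_current): list=[33, 4] cursor@4
After 7 (insert_after(32)): list=[33, 4, 32] cursor@4
After 8 (prev): list=[33, 4, 32] cursor@33
After 9 (insert_before(97)): list=[97, 33, 4, 32] cursor@33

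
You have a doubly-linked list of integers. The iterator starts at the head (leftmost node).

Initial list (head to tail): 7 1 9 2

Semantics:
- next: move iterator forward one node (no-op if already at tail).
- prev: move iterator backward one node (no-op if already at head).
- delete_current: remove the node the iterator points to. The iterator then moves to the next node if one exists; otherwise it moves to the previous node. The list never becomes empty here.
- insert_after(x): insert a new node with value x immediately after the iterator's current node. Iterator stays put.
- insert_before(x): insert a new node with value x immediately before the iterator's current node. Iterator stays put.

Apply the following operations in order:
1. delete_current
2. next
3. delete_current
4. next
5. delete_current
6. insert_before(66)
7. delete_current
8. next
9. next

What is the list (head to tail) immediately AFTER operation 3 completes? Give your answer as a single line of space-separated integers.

Answer: 1 2

Derivation:
After 1 (delete_current): list=[1, 9, 2] cursor@1
After 2 (next): list=[1, 9, 2] cursor@9
After 3 (delete_current): list=[1, 2] cursor@2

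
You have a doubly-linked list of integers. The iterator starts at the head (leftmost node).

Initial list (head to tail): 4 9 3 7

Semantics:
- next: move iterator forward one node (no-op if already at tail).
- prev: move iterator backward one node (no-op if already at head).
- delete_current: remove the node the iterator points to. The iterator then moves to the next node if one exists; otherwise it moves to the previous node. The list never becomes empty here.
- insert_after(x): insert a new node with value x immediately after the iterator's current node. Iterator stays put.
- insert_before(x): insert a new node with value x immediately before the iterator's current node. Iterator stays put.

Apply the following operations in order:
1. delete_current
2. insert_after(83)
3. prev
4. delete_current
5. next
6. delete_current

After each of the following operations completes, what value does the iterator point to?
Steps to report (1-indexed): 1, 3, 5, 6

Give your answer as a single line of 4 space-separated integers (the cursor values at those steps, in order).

After 1 (delete_current): list=[9, 3, 7] cursor@9
After 2 (insert_after(83)): list=[9, 83, 3, 7] cursor@9
After 3 (prev): list=[9, 83, 3, 7] cursor@9
After 4 (delete_current): list=[83, 3, 7] cursor@83
After 5 (next): list=[83, 3, 7] cursor@3
After 6 (delete_current): list=[83, 7] cursor@7

Answer: 9 9 3 7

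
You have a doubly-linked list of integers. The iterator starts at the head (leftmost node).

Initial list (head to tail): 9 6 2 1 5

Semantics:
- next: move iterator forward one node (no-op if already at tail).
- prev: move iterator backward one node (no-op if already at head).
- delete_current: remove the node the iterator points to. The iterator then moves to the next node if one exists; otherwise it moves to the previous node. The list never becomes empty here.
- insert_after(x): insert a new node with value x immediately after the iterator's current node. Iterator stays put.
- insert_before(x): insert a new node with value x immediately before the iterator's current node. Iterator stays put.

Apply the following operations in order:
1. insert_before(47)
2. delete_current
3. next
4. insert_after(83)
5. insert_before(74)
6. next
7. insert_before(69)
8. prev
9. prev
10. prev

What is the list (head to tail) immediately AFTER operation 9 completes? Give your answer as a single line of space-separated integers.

Answer: 47 6 74 2 69 83 1 5

Derivation:
After 1 (insert_before(47)): list=[47, 9, 6, 2, 1, 5] cursor@9
After 2 (delete_current): list=[47, 6, 2, 1, 5] cursor@6
After 3 (next): list=[47, 6, 2, 1, 5] cursor@2
After 4 (insert_after(83)): list=[47, 6, 2, 83, 1, 5] cursor@2
After 5 (insert_before(74)): list=[47, 6, 74, 2, 83, 1, 5] cursor@2
After 6 (next): list=[47, 6, 74, 2, 83, 1, 5] cursor@83
After 7 (insert_before(69)): list=[47, 6, 74, 2, 69, 83, 1, 5] cursor@83
After 8 (prev): list=[47, 6, 74, 2, 69, 83, 1, 5] cursor@69
After 9 (prev): list=[47, 6, 74, 2, 69, 83, 1, 5] cursor@2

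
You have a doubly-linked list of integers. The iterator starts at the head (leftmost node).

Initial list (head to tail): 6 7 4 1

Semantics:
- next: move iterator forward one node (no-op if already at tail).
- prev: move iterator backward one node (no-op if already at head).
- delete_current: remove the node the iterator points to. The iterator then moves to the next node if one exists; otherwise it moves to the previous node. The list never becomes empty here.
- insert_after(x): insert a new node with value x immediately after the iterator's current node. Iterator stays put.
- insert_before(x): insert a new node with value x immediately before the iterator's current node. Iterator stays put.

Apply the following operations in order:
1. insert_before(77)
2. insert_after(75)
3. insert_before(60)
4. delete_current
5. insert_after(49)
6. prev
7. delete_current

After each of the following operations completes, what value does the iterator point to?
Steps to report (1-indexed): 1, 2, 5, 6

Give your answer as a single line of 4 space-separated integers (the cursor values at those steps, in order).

Answer: 6 6 75 60

Derivation:
After 1 (insert_before(77)): list=[77, 6, 7, 4, 1] cursor@6
After 2 (insert_after(75)): list=[77, 6, 75, 7, 4, 1] cursor@6
After 3 (insert_before(60)): list=[77, 60, 6, 75, 7, 4, 1] cursor@6
After 4 (delete_current): list=[77, 60, 75, 7, 4, 1] cursor@75
After 5 (insert_after(49)): list=[77, 60, 75, 49, 7, 4, 1] cursor@75
After 6 (prev): list=[77, 60, 75, 49, 7, 4, 1] cursor@60
After 7 (delete_current): list=[77, 75, 49, 7, 4, 1] cursor@75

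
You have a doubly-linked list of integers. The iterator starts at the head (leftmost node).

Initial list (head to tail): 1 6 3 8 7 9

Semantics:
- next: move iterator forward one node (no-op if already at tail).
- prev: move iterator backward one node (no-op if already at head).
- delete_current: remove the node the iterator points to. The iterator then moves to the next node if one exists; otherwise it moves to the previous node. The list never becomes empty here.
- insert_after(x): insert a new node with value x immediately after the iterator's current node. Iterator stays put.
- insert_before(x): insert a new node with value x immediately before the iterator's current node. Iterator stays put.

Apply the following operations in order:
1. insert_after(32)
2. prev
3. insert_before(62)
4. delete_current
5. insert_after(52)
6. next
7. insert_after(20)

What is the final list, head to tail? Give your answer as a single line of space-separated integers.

Answer: 62 32 52 20 6 3 8 7 9

Derivation:
After 1 (insert_after(32)): list=[1, 32, 6, 3, 8, 7, 9] cursor@1
After 2 (prev): list=[1, 32, 6, 3, 8, 7, 9] cursor@1
After 3 (insert_before(62)): list=[62, 1, 32, 6, 3, 8, 7, 9] cursor@1
After 4 (delete_current): list=[62, 32, 6, 3, 8, 7, 9] cursor@32
After 5 (insert_after(52)): list=[62, 32, 52, 6, 3, 8, 7, 9] cursor@32
After 6 (next): list=[62, 32, 52, 6, 3, 8, 7, 9] cursor@52
After 7 (insert_after(20)): list=[62, 32, 52, 20, 6, 3, 8, 7, 9] cursor@52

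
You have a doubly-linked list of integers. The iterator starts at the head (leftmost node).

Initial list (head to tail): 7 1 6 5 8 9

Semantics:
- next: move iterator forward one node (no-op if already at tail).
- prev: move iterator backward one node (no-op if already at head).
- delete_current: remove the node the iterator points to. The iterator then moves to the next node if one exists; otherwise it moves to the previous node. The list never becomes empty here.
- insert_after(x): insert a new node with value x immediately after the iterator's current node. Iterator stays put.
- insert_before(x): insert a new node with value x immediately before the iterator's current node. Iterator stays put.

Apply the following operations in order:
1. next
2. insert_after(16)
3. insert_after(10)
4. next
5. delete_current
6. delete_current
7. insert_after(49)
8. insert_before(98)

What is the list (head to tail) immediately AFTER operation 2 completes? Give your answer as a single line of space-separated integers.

After 1 (next): list=[7, 1, 6, 5, 8, 9] cursor@1
After 2 (insert_after(16)): list=[7, 1, 16, 6, 5, 8, 9] cursor@1

Answer: 7 1 16 6 5 8 9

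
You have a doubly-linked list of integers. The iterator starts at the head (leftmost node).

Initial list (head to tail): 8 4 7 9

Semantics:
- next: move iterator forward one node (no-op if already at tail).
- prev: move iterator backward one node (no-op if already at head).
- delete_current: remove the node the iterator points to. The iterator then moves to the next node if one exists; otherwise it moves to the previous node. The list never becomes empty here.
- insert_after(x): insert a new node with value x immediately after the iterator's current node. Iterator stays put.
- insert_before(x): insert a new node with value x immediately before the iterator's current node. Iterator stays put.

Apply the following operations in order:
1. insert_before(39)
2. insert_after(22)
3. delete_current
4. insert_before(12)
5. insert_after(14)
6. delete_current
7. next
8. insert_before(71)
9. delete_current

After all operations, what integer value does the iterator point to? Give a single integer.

Answer: 7

Derivation:
After 1 (insert_before(39)): list=[39, 8, 4, 7, 9] cursor@8
After 2 (insert_after(22)): list=[39, 8, 22, 4, 7, 9] cursor@8
After 3 (delete_current): list=[39, 22, 4, 7, 9] cursor@22
After 4 (insert_before(12)): list=[39, 12, 22, 4, 7, 9] cursor@22
After 5 (insert_after(14)): list=[39, 12, 22, 14, 4, 7, 9] cursor@22
After 6 (delete_current): list=[39, 12, 14, 4, 7, 9] cursor@14
After 7 (next): list=[39, 12, 14, 4, 7, 9] cursor@4
After 8 (insert_before(71)): list=[39, 12, 14, 71, 4, 7, 9] cursor@4
After 9 (delete_current): list=[39, 12, 14, 71, 7, 9] cursor@7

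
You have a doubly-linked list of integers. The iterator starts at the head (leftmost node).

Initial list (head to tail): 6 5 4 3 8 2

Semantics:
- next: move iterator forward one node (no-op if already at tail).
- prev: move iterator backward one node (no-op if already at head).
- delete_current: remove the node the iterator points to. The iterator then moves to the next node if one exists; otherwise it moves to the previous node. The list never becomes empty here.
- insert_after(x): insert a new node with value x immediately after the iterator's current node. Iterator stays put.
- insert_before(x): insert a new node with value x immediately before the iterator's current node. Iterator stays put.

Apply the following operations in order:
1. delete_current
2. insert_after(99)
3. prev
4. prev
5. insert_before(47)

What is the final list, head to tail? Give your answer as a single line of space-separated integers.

After 1 (delete_current): list=[5, 4, 3, 8, 2] cursor@5
After 2 (insert_after(99)): list=[5, 99, 4, 3, 8, 2] cursor@5
After 3 (prev): list=[5, 99, 4, 3, 8, 2] cursor@5
After 4 (prev): list=[5, 99, 4, 3, 8, 2] cursor@5
After 5 (insert_before(47)): list=[47, 5, 99, 4, 3, 8, 2] cursor@5

Answer: 47 5 99 4 3 8 2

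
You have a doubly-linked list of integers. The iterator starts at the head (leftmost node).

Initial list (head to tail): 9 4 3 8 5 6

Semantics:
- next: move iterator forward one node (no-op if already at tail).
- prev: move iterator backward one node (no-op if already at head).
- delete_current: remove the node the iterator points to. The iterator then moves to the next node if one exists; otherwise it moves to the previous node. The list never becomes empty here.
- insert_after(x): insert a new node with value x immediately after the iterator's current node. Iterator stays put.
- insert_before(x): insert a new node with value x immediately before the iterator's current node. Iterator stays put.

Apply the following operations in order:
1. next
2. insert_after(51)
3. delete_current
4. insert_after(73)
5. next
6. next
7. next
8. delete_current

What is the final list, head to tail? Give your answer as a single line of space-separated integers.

After 1 (next): list=[9, 4, 3, 8, 5, 6] cursor@4
After 2 (insert_after(51)): list=[9, 4, 51, 3, 8, 5, 6] cursor@4
After 3 (delete_current): list=[9, 51, 3, 8, 5, 6] cursor@51
After 4 (insert_after(73)): list=[9, 51, 73, 3, 8, 5, 6] cursor@51
After 5 (next): list=[9, 51, 73, 3, 8, 5, 6] cursor@73
After 6 (next): list=[9, 51, 73, 3, 8, 5, 6] cursor@3
After 7 (next): list=[9, 51, 73, 3, 8, 5, 6] cursor@8
After 8 (delete_current): list=[9, 51, 73, 3, 5, 6] cursor@5

Answer: 9 51 73 3 5 6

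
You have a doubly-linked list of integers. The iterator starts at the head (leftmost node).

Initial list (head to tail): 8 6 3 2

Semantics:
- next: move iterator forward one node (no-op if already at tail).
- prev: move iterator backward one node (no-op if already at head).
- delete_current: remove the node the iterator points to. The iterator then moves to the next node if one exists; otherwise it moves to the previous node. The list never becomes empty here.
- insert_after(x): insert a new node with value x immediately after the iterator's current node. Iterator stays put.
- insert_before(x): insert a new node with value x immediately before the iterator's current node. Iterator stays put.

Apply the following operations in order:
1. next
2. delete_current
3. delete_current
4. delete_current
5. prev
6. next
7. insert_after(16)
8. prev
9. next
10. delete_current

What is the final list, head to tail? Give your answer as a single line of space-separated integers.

Answer: 8

Derivation:
After 1 (next): list=[8, 6, 3, 2] cursor@6
After 2 (delete_current): list=[8, 3, 2] cursor@3
After 3 (delete_current): list=[8, 2] cursor@2
After 4 (delete_current): list=[8] cursor@8
After 5 (prev): list=[8] cursor@8
After 6 (next): list=[8] cursor@8
After 7 (insert_after(16)): list=[8, 16] cursor@8
After 8 (prev): list=[8, 16] cursor@8
After 9 (next): list=[8, 16] cursor@16
After 10 (delete_current): list=[8] cursor@8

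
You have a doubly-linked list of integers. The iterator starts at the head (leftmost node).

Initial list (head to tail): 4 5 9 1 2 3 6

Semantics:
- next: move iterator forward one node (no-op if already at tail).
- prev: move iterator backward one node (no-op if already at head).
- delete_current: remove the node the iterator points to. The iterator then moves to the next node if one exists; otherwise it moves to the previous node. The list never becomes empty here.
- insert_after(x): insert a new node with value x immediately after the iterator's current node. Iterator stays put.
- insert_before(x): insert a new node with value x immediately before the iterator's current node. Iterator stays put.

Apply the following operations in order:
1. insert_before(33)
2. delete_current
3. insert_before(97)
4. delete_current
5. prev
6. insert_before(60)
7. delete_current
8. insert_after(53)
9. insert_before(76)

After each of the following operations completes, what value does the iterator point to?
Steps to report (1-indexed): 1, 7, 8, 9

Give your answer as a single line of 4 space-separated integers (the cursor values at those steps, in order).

After 1 (insert_before(33)): list=[33, 4, 5, 9, 1, 2, 3, 6] cursor@4
After 2 (delete_current): list=[33, 5, 9, 1, 2, 3, 6] cursor@5
After 3 (insert_before(97)): list=[33, 97, 5, 9, 1, 2, 3, 6] cursor@5
After 4 (delete_current): list=[33, 97, 9, 1, 2, 3, 6] cursor@9
After 5 (prev): list=[33, 97, 9, 1, 2, 3, 6] cursor@97
After 6 (insert_before(60)): list=[33, 60, 97, 9, 1, 2, 3, 6] cursor@97
After 7 (delete_current): list=[33, 60, 9, 1, 2, 3, 6] cursor@9
After 8 (insert_after(53)): list=[33, 60, 9, 53, 1, 2, 3, 6] cursor@9
After 9 (insert_before(76)): list=[33, 60, 76, 9, 53, 1, 2, 3, 6] cursor@9

Answer: 4 9 9 9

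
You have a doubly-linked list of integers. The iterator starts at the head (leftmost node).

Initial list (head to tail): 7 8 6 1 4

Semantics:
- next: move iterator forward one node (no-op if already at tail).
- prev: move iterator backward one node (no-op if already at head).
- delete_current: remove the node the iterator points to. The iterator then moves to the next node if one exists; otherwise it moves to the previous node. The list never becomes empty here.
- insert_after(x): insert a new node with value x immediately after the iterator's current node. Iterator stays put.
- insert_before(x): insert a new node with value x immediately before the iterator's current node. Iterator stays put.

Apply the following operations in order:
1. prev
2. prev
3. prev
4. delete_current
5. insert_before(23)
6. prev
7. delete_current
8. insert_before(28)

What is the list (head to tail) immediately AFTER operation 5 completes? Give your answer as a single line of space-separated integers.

After 1 (prev): list=[7, 8, 6, 1, 4] cursor@7
After 2 (prev): list=[7, 8, 6, 1, 4] cursor@7
After 3 (prev): list=[7, 8, 6, 1, 4] cursor@7
After 4 (delete_current): list=[8, 6, 1, 4] cursor@8
After 5 (insert_before(23)): list=[23, 8, 6, 1, 4] cursor@8

Answer: 23 8 6 1 4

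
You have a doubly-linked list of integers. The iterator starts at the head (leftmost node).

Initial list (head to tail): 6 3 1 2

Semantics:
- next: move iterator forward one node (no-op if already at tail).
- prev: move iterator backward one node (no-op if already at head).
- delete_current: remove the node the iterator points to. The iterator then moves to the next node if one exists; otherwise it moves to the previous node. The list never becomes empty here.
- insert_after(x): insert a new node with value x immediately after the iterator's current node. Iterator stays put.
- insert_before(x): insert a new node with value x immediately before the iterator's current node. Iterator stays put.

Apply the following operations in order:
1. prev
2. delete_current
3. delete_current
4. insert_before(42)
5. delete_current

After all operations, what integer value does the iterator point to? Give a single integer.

Answer: 2

Derivation:
After 1 (prev): list=[6, 3, 1, 2] cursor@6
After 2 (delete_current): list=[3, 1, 2] cursor@3
After 3 (delete_current): list=[1, 2] cursor@1
After 4 (insert_before(42)): list=[42, 1, 2] cursor@1
After 5 (delete_current): list=[42, 2] cursor@2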